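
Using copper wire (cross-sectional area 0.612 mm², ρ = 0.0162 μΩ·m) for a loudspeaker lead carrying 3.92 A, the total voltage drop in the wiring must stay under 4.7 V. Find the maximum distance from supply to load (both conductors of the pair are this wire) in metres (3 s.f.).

22.6 m

ρ = 0.0162 μΩ·m = 1.62×10^-8 Ω·m
A = 0.612 mm² = 6.120e-07 m²
L_max = V_max·A/(2·ρI) = (4.7)(6.120e-07)/(2×1.62×10^-8×3.92) = 22.6 m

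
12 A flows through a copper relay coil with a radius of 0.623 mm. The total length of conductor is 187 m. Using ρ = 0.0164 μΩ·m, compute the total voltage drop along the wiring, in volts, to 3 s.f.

ρ = 0.0164 μΩ·m = 1.64×10^-8 Ω·m
A = πr² = π(6.2300e-04 m)² = 1.219e-06 m²
R = ρL/A = (1.64×10^-8)(187)/(1.219e-06) = 2.515 Ω
V = IR = 12 × 2.515 = 30.2 V

30.2 V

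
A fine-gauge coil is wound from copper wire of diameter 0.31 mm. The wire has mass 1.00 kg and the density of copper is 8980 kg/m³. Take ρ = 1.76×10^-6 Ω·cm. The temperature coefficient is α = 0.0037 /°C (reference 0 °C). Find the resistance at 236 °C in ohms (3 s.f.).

ρ = 1.76×10^-6 Ω·cm = 1.76×10^-8 Ω·m
A = π(d/2)² = π(1.5500e-04 m)² = 7.5477e-08 m²
L = m/(density·A) = 1/(8980×7.5477e-08) = 1475 m
R = ρL/A = (1.76×10^-8)(1475)/(7.5477e-08) = 344 Ω
R(236 °C) = 344 × (1 + 0.0037×236) = 644 Ω

644 Ω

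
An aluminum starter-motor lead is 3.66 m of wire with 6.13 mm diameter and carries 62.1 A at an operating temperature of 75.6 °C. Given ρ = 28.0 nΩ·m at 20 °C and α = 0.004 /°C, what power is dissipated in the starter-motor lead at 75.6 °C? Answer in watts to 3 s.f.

ρ = 28.0 nΩ·m = 2.80×10^-8 Ω·m
A = π(d/2)² = π(3.0650e-03 m)² = 2.951e-05 m²
R₍20₎ = ρL/A = (2.80×10^-8)(3.66)/(2.951e-05) = 0.003472 Ω
R₍75.6₎ = R₍20₎(1 + αΔT) = 0.003472 × (1 + 0.004×55.6) = 0.004245 Ω
P = I²R = (62.1)² × 0.004245 = 16.4 W

16.4 W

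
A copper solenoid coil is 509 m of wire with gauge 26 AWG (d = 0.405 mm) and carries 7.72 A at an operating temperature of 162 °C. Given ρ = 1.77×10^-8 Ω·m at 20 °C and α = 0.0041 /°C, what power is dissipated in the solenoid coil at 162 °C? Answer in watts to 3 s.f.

A = π(0.405/2 mm)² = π(2.0250e-04 m)² = 1.288e-07 m²
R₍20₎ = ρL/A = (1.77×10^-8)(509)/(1.288e-07) = 69.93 Ω
R₍162₎ = R₍20₎(1 + αΔT) = 69.93 × (1 + 0.0041×142) = 110.7 Ω
P = I²R = (7.72)² × 110.7 = 6590 W

6590 W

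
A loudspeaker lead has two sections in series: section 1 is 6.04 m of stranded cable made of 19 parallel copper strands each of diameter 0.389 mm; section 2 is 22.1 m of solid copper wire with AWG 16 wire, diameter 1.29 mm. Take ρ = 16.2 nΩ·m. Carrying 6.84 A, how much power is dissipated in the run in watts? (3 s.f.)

14.8 W

ρ = 16.2 nΩ·m = 1.62×10^-8 Ω·m
Section 1: A_strand = π(1.9450e-04)² = 1.188e-07 m²; R₁ = ρL/(N·A_s) = (1.62×10^-8)(6.04)/(19×1.188e-07) = 0.04333 Ω
Section 2: A = π(1.29/2 mm)² = π(6.4500e-04 m)² = 1.307e-06 m²
R₂ = (1.62×10^-8)(22.1)/(1.307e-06) = 0.2739 Ω
R = R₁ + R₂ = 0.3173 Ω
P = I²R = (6.84)² × 0.3173 = 14.8 W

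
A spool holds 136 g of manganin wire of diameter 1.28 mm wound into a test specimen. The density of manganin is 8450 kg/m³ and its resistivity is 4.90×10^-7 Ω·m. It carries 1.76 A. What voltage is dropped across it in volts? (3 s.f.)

8.38 V

A = π(d/2)² = π(6.4000e-04 m)² = 1.2868e-06 m²
L = m/(density·A) = 0.136/(8450×1.2868e-06) = 12.51 m
R = ρL/A = (4.90×10^-7)(12.51)/(1.2868e-06) = 4.763 Ω
V = IR = 1.76 × 4.763 = 8.38 V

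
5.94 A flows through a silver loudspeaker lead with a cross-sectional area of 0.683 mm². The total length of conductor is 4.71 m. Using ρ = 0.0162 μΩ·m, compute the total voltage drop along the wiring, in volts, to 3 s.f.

ρ = 0.0162 μΩ·m = 1.62×10^-8 Ω·m
A = 0.683 mm² = 6.830e-07 m²
R = ρL/A = (1.62×10^-8)(4.71)/(6.830e-07) = 0.1117 Ω
V = IR = 5.94 × 0.1117 = 0.664 V

0.664 V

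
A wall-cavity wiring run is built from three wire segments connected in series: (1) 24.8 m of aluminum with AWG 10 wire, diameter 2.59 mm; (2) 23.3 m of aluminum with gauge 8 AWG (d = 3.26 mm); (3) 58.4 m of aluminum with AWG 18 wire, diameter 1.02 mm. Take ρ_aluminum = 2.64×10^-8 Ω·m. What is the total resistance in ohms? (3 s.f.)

Seg 1: A = π(2.59/2 mm)² = π(1.2950e-03 m)² = 5.269e-06 m²
R_1 = (2.64×10^-8)(24.8)/(5.269e-06) = 0.1243 Ω
Seg 2: A = π(3.26/2 mm)² = π(1.6300e-03 m)² = 8.347e-06 m²
R_2 = (2.64×10^-8)(23.3)/(8.347e-06) = 0.07369 Ω
Seg 3: A = π(1.02/2 mm)² = π(5.1000e-04 m)² = 8.171e-07 m²
R_3 = (2.64×10^-8)(58.4)/(8.171e-07) = 1.887 Ω
R_total = R_1 + R_2 + R_3 = 2.08 Ω

2.08 Ω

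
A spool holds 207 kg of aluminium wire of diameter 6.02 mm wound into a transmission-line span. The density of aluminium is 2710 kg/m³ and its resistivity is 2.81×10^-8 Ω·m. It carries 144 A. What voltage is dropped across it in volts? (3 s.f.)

382 V

A = π(d/2)² = π(3.0100e-03 m)² = 2.8463e-05 m²
L = m/(density·A) = 207/(2710×2.8463e-05) = 2684 m
R = ρL/A = (2.81×10^-8)(2684)/(2.8463e-05) = 2.649 Ω
V = IR = 144 × 2.649 = 382 V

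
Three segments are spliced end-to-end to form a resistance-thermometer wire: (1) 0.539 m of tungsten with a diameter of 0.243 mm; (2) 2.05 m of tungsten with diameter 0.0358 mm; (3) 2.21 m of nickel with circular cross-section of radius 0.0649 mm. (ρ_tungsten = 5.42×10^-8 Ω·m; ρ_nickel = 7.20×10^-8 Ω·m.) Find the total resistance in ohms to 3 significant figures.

Seg 1: A = π(d/2)² = π(1.2150e-04 m)² = 4.638e-08 m²
R_1 = (5.42×10^-8)(0.539)/(4.638e-08) = 0.6299 Ω
Seg 2: A = π(d/2)² = π(1.7900e-05 m)² = 1.007e-09 m²
R_2 = (5.42×10^-8)(2.05)/(1.007e-09) = 110.4 Ω
Seg 3: A = πr² = π(6.4900e-05 m)² = 1.323e-08 m²
R_3 = (7.20×10^-8)(2.21)/(1.323e-08) = 12.03 Ω
R_total = R_1 + R_2 + R_3 = 123 Ω

123 Ω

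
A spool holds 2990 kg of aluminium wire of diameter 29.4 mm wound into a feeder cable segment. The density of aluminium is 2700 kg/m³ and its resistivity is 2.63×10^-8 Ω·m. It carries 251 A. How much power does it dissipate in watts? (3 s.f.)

A = π(d/2)² = π(1.4700e-02 m)² = 6.7887e-04 m²
L = m/(density·A) = 2990/(2700×6.7887e-04) = 1631 m
R = ρL/A = (2.63×10^-8)(1631)/(6.7887e-04) = 0.0632 Ω
P = I²R = (251)² × 0.0632 = 3980 W

3980 W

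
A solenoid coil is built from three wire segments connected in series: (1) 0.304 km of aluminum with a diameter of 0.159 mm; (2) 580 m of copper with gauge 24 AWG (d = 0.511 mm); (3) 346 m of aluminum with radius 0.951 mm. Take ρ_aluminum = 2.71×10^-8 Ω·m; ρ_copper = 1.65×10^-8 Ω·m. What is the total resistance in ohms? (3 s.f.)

465 Ω

Seg 1: A = π(d/2)² = π(7.9500e-05 m)² = 1.986e-08 m²
R_1 = (2.71×10^-8)(304)/(1.986e-08) = 414.9 Ω
Seg 2: A = π(0.511/2 mm)² = π(2.5550e-04 m)² = 2.051e-07 m²
R_2 = (1.65×10^-8)(580)/(2.051e-07) = 46.66 Ω
Seg 3: A = πr² = π(9.5100e-04 m)² = 2.841e-06 m²
R_3 = (2.71×10^-8)(346)/(2.841e-06) = 3.3 Ω
R_total = R_1 + R_2 + R_3 = 465 Ω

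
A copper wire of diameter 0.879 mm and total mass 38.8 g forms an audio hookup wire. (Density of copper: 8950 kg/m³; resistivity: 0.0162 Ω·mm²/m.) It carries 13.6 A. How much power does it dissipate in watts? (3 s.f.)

ρ = 0.0162 Ω·mm²/m = 1.62×10^-8 Ω·m
A = π(d/2)² = π(4.3950e-04 m)² = 6.0683e-07 m²
L = m/(density·A) = 0.0388/(8950×6.0683e-07) = 7.144 m
R = ρL/A = (1.62×10^-8)(7.144)/(6.0683e-07) = 0.1907 Ω
P = I²R = (13.6)² × 0.1907 = 35.3 W

35.3 W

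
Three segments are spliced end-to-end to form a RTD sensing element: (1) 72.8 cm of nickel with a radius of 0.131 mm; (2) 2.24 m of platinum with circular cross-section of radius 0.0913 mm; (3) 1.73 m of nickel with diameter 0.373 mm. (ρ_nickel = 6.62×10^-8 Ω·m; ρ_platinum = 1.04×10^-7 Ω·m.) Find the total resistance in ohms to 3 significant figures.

10.8 Ω

Seg 1: A = πr² = π(1.3100e-04 m)² = 5.391e-08 m²
R_1 = (6.62×10^-8)(0.728)/(5.391e-08) = 0.8939 Ω
Seg 2: A = πr² = π(9.1300e-05 m)² = 2.619e-08 m²
R_2 = (1.04×10^-7)(2.24)/(2.619e-08) = 8.896 Ω
Seg 3: A = π(d/2)² = π(1.8650e-04 m)² = 1.093e-07 m²
R_3 = (6.62×10^-8)(1.73)/(1.093e-07) = 1.048 Ω
R_total = R_1 + R_2 + R_3 = 10.8 Ω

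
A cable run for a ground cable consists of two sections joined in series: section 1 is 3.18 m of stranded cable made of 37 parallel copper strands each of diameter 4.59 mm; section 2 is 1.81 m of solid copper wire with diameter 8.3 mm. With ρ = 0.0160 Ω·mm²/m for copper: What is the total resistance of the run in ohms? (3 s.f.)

6.18×10^-4 Ω

ρ = 0.0160 Ω·mm²/m = 1.60×10^-8 Ω·m
Section 1: A_strand = π(2.2950e-03)² = 1.655e-05 m²; R₁ = ρL/(N·A_s) = (1.60×10^-8)(3.18)/(37×1.655e-05) = 8.311×10^-5 Ω
Section 2: A = π(d/2)² = π(4.1500e-03 m)² = 5.411e-05 m²
R₂ = (1.60×10^-8)(1.81)/(5.411e-05) = 5.352×10^-4 Ω
R = R₁ + R₂ = 6.18×10^-4 Ω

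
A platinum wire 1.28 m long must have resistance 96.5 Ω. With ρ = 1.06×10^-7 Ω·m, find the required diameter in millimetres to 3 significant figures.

0.0423 mm

A = ρL/R = (1.06×10^-7)(1.28)/(96.5) = 1.406e-09 m²
d = 2√(A/π) = 4.231e-05 m = 0.0423 mm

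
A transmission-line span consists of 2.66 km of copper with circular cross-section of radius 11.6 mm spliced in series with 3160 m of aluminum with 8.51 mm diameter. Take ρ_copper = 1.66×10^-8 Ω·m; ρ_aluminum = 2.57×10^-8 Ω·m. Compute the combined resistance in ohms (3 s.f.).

1.53 Ω

Segment 1: A = πr² = π(1.1600e-02 m)² = 4.227e-04 m²
R₁ = ρL/A = (1.66×10^-8)(2660)/(4.227e-04) = 0.1045 Ω
Segment 2: A = π(d/2)² = π(4.2550e-03 m)² = 5.688e-05 m²
R₂ = (2.57×10^-8)(3160)/(5.688e-05) = 1.428 Ω
R = R₁ + R₂ = 1.53 Ω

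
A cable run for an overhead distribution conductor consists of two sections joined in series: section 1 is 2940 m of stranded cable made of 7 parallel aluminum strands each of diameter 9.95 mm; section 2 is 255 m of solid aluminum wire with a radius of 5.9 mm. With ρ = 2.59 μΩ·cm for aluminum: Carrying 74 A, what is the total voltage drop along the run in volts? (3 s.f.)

14.8 V

ρ = 2.59 μΩ·cm = 2.59×10^-8 Ω·m
Section 1: A_strand = π(4.9750e-03)² = 7.776e-05 m²; R₁ = ρL/(N·A_s) = (2.59×10^-8)(2940)/(7×7.776e-05) = 0.1399 Ω
Section 2: A = πr² = π(5.9000e-03 m)² = 1.094e-04 m²
R₂ = (2.59×10^-8)(255)/(1.094e-04) = 0.06039 Ω
R = R₁ + R₂ = 0.2003 Ω
V = IR = 74 × 0.2003 = 14.8 V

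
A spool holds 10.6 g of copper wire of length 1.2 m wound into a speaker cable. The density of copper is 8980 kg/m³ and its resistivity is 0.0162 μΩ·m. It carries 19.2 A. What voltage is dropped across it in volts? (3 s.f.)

0.379 V

ρ = 0.0162 μΩ·m = 1.62×10^-8 Ω·m
A = m/(density·L) = 0.0106/(8980×1.2) = 9.8367e-07 m²
R = ρL/A = (1.62×10^-8)(1.2)/(9.8367e-07) = 0.01976 Ω
V = IR = 19.2 × 0.01976 = 0.379 V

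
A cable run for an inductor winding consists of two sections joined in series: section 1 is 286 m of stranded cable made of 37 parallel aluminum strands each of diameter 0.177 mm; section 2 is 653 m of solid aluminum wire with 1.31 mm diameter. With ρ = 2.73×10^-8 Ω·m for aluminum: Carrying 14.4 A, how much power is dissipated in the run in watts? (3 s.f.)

Section 1: A_strand = π(8.8500e-05)² = 2.461e-08 m²; R₁ = ρL/(N·A_s) = (2.73×10^-8)(286)/(37×2.461e-08) = 8.576 Ω
Section 2: A = π(d/2)² = π(6.5500e-04 m)² = 1.348e-06 m²
R₂ = (2.73×10^-8)(653)/(1.348e-06) = 13.23 Ω
R = R₁ + R₂ = 21.8 Ω
P = I²R = (14.4)² × 21.8 = 4520 W

4520 W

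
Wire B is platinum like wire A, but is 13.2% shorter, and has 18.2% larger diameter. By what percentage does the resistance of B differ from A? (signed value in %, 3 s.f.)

-37.9%

R ∝ L/d², so R_B/R_A = (1 − 13.2/100) × (1 + 18.2/100)⁻²
= 0.868 × 0.7158 = 0.6213
(R_B − R_A)/R_A = 0.6213 − 1 = -37.9%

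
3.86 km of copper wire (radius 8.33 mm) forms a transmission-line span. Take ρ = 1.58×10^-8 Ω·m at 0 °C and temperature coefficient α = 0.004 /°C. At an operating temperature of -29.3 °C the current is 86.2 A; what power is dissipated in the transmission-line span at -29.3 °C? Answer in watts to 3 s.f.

1840 W

A = πr² = π(8.3300e-03 m)² = 2.180e-04 m²
R₍0₎ = ρL/A = (1.58×10^-8)(3860)/(2.180e-04) = 0.2798 Ω
R₍-29.3₎ = R₍0₎(1 + αΔT) = 0.2798 × (1 + 0.004×-29.3) = 0.247 Ω
P = I²R = (86.2)² × 0.247 = 1840 W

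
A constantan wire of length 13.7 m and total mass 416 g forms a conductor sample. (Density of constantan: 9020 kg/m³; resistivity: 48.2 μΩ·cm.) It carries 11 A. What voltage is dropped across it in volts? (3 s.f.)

ρ = 48.2 μΩ·cm = 4.82×10^-7 Ω·m
A = m/(density·L) = 0.416/(9020×13.7) = 3.3664e-06 m²
R = ρL/A = (4.82×10^-7)(13.7)/(3.3664e-06) = 1.962 Ω
V = IR = 11 × 1.962 = 21.6 V

21.6 V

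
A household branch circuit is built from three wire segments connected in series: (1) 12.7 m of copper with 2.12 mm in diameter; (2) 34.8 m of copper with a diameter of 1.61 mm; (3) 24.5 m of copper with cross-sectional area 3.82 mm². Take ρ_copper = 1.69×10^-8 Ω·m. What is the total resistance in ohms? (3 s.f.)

Seg 1: A = π(d/2)² = π(1.0600e-03 m)² = 3.530e-06 m²
R_1 = (1.69×10^-8)(12.7)/(3.530e-06) = 0.0608 Ω
Seg 2: A = π(d/2)² = π(8.0500e-04 m)² = 2.036e-06 m²
R_2 = (1.69×10^-8)(34.8)/(2.036e-06) = 0.2889 Ω
Seg 3: A = 3.82 mm² = 3.820e-06 m²
R_3 = (1.69×10^-8)(24.5)/(3.820e-06) = 0.1084 Ω
R_total = R_1 + R_2 + R_3 = 0.458 Ω

0.458 Ω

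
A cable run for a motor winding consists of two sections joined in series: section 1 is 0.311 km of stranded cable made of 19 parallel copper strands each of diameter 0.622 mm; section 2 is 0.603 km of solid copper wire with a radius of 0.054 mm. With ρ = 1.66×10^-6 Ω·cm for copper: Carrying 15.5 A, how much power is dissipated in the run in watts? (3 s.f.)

2.63×10^5 W

ρ = 1.66×10^-6 Ω·cm = 1.66×10^-8 Ω·m
Section 1: A_strand = π(3.1100e-04)² = 3.039e-07 m²; R₁ = ρL/(N·A_s) = (1.66×10^-8)(311)/(19×3.039e-07) = 0.8942 Ω
Section 2: A = πr² = π(5.4000e-05 m)² = 9.161e-09 m²
R₂ = (1.66×10^-8)(603)/(9.161e-09) = 1093 Ω
R = R₁ + R₂ = 1094 Ω
P = I²R = (15.5)² × 1094 = 2.63×10^5 W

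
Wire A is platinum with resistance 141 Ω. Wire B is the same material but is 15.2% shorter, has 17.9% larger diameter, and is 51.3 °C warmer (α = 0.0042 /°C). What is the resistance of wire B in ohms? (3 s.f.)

R ∝ ρL/d² with ρ ∝ (1+αΔT), so R_B/R_A = (1 − 15.2/100) × (1 + 17.9/100)⁻² × (1 + 0.0042×51.3)
= 0.848 × 0.7194 × 1.216 = 0.7415
R_B = 0.7415 × 141 = 105 Ω

105 Ω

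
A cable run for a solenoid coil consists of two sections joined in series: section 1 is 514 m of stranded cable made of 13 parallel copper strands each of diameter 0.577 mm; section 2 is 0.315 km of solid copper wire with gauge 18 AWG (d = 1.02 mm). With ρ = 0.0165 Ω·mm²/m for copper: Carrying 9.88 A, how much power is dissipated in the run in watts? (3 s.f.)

864 W

ρ = 0.0165 Ω·mm²/m = 1.65×10^-8 Ω·m
Section 1: A_strand = π(2.8850e-04)² = 2.615e-07 m²; R₁ = ρL/(N·A_s) = (1.65×10^-8)(514)/(13×2.615e-07) = 2.495 Ω
Section 2: A = π(1.02/2 mm)² = π(5.1000e-04 m)² = 8.171e-07 m²
R₂ = (1.65×10^-8)(315)/(8.171e-07) = 6.361 Ω
R = R₁ + R₂ = 8.856 Ω
P = I²R = (9.88)² × 8.856 = 864 W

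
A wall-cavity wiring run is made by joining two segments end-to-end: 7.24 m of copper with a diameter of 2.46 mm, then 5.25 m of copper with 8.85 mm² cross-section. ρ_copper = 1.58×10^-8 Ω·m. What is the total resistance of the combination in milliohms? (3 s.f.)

Segment 1: A = π(d/2)² = π(1.2300e-03 m)² = 4.753e-06 m²
R₁ = ρL/A = (1.58×10^-8)(7.24)/(4.753e-06) = 0.02407 Ω
Segment 2: A = 8.85 mm² = 8.850e-06 m²
R₂ = (1.58×10^-8)(5.25)/(8.850e-06) = 0.009373 Ω
R = R₁ + R₂ = 33.4 mΩ

33.4 mΩ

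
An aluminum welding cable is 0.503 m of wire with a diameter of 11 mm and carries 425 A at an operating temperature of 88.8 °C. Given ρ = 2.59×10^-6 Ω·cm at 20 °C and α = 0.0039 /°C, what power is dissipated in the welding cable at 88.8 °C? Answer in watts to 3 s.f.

31.4 W

ρ = 2.59×10^-6 Ω·cm = 2.59×10^-8 Ω·m
A = π(d/2)² = π(5.5000e-03 m)² = 9.503e-05 m²
R₍20₎ = ρL/A = (2.59×10^-8)(0.503)/(9.503e-05) = 1.371×10^-4 Ω
R₍88.8₎ = R₍20₎(1 + αΔT) = 1.371×10^-4 × (1 + 0.0039×68.8) = 1.739×10^-4 Ω
P = I²R = (425)² × 1.739×10^-4 = 31.4 W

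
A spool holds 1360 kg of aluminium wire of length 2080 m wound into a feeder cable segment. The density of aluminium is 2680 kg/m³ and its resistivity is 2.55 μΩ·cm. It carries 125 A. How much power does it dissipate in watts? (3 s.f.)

ρ = 2.55 μΩ·cm = 2.55×10^-8 Ω·m
A = m/(density·L) = 1360/(2680×2080) = 2.4397e-04 m²
R = ρL/A = (2.55×10^-8)(2080)/(2.4397e-04) = 0.2174 Ω
P = I²R = (125)² × 0.2174 = 3400 W

3400 W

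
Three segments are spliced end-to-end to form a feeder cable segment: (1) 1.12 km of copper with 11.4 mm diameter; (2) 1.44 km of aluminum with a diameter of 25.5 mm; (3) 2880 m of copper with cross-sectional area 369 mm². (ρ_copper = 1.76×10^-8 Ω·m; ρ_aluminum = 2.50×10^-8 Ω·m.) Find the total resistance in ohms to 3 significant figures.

Seg 1: A = π(d/2)² = π(5.7000e-03 m)² = 1.021e-04 m²
R_1 = (1.76×10^-8)(1120)/(1.021e-04) = 0.1931 Ω
Seg 2: A = π(d/2)² = π(1.2750e-02 m)² = 5.107e-04 m²
R_2 = (2.50×10^-8)(1440)/(5.107e-04) = 0.07049 Ω
Seg 3: A = 369 mm² = 3.690e-04 m²
R_3 = (1.76×10^-8)(2880)/(3.690e-04) = 0.1374 Ω
R_total = R_1 + R_2 + R_3 = 0.401 Ω

0.401 Ω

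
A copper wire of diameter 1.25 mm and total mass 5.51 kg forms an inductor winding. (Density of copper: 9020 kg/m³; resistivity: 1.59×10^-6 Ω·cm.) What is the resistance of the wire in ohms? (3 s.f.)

6.45 Ω

ρ = 1.59×10^-6 Ω·cm = 1.59×10^-8 Ω·m
A = π(d/2)² = π(6.2500e-04 m)² = 1.2272e-06 m²
L = m/(density·A) = 5.51/(9020×1.2272e-06) = 497.8 m
R = ρL/A = (1.59×10^-8)(497.8)/(1.2272e-06) = 6.45 Ω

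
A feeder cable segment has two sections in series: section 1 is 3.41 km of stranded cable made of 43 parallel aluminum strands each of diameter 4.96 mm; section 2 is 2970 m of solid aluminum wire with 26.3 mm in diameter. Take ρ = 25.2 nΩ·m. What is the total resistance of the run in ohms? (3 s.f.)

ρ = 25.2 nΩ·m = 2.52×10^-8 Ω·m
Section 1: A_strand = π(2.4800e-03)² = 1.932e-05 m²; R₁ = ρL/(N·A_s) = (2.52×10^-8)(3410)/(43×1.932e-05) = 0.1034 Ω
Section 2: A = π(d/2)² = π(1.3150e-02 m)² = 5.433e-04 m²
R₂ = (2.52×10^-8)(2970)/(5.433e-04) = 0.1378 Ω
R = R₁ + R₂ = 0.241 Ω

0.241 Ω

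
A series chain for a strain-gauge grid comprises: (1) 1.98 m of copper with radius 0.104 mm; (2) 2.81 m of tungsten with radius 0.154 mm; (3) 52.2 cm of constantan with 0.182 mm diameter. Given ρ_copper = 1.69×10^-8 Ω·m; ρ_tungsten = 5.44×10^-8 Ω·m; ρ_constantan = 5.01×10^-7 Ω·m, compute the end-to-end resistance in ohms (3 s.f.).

13.1 Ω

Seg 1: A = πr² = π(1.0400e-04 m)² = 3.398e-08 m²
R_1 = (1.69×10^-8)(1.98)/(3.398e-08) = 0.9848 Ω
Seg 2: A = πr² = π(1.5400e-04 m)² = 7.451e-08 m²
R_2 = (5.44×10^-8)(2.81)/(7.451e-08) = 2.052 Ω
Seg 3: A = π(d/2)² = π(9.1000e-05 m)² = 2.602e-08 m²
R_3 = (5.01×10^-7)(0.522)/(2.602e-08) = 10.05 Ω
R_total = R_1 + R_2 + R_3 = 13.1 Ω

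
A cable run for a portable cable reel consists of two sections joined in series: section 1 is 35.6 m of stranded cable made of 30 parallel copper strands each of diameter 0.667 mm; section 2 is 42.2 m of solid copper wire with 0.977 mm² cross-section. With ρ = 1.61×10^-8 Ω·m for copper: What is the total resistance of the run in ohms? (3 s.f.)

0.750 Ω

Section 1: A_strand = π(3.3350e-04)² = 3.494e-07 m²; R₁ = ρL/(N·A_s) = (1.61×10^-8)(35.6)/(30×3.494e-07) = 0.05468 Ω
Section 2: A = 0.977 mm² = 9.770e-07 m²
R₂ = (1.61×10^-8)(42.2)/(9.770e-07) = 0.6954 Ω
R = R₁ + R₂ = 0.750 Ω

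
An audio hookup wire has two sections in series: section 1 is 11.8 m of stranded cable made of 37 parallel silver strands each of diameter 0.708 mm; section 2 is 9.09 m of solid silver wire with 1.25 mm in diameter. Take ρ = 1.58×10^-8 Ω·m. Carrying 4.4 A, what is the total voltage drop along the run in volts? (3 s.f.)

0.571 V

Section 1: A_strand = π(3.5400e-04)² = 3.937e-07 m²; R₁ = ρL/(N·A_s) = (1.58×10^-8)(11.8)/(37×3.937e-07) = 0.0128 Ω
Section 2: A = π(d/2)² = π(6.2500e-04 m)² = 1.227e-06 m²
R₂ = (1.58×10^-8)(9.09)/(1.227e-06) = 0.117 Ω
R = R₁ + R₂ = 0.1298 Ω
V = IR = 4.4 × 0.1298 = 0.571 V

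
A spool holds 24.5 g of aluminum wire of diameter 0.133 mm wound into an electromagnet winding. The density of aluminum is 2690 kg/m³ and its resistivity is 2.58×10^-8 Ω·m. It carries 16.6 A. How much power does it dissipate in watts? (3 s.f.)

A = π(d/2)² = π(6.6500e-05 m)² = 1.3893e-08 m²
L = m/(density·A) = 0.0245/(2690×1.3893e-08) = 655.6 m
R = ρL/A = (2.58×10^-8)(655.6)/(1.3893e-08) = 1217 Ω
P = I²R = (16.6)² × 1217 = 3.35×10^5 W

3.35×10^5 W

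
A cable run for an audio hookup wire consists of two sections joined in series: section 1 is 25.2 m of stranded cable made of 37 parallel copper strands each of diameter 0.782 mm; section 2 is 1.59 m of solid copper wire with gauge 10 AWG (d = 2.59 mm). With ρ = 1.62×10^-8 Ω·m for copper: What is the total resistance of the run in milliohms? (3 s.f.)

27.9 mΩ

Section 1: A_strand = π(3.9100e-04)² = 4.803e-07 m²; R₁ = ρL/(N·A_s) = (1.62×10^-8)(25.2)/(37×4.803e-07) = 0.02297 Ω
Section 2: A = π(2.59/2 mm)² = π(1.2950e-03 m)² = 5.269e-06 m²
R₂ = (1.62×10^-8)(1.59)/(5.269e-06) = 0.004889 Ω
R = R₁ + R₂ = 27.9 mΩ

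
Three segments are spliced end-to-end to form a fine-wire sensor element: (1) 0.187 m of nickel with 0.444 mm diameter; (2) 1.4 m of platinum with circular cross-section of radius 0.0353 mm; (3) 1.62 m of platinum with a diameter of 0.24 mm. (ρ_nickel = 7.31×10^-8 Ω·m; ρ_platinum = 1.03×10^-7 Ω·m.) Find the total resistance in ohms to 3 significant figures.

Seg 1: A = π(d/2)² = π(2.2200e-04 m)² = 1.548e-07 m²
R_1 = (7.31×10^-8)(0.187)/(1.548e-07) = 0.08829 Ω
Seg 2: A = πr² = π(3.5300e-05 m)² = 3.915e-09 m²
R_2 = (1.03×10^-7)(1.4)/(3.915e-09) = 36.84 Ω
Seg 3: A = π(d/2)² = π(1.2000e-04 m)² = 4.524e-08 m²
R_3 = (1.03×10^-7)(1.62)/(4.524e-08) = 3.688 Ω
R_total = R_1 + R_2 + R_3 = 40.6 Ω

40.6 Ω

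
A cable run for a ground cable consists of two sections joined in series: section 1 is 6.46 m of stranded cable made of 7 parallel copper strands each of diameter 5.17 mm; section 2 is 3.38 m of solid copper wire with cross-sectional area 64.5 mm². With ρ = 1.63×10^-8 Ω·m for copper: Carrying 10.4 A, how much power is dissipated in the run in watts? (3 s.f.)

Section 1: A_strand = π(2.5850e-03)² = 2.099e-05 m²; R₁ = ρL/(N·A_s) = (1.63×10^-8)(6.46)/(7×2.099e-05) = 7.166×10^-4 Ω
Section 2: A = 64.5 mm² = 6.450e-05 m²
R₂ = (1.63×10^-8)(3.38)/(6.450e-05) = 8.542×10^-4 Ω
R = R₁ + R₂ = 0.001571 Ω
P = I²R = (10.4)² × 0.001571 = 0.170 W

0.170 W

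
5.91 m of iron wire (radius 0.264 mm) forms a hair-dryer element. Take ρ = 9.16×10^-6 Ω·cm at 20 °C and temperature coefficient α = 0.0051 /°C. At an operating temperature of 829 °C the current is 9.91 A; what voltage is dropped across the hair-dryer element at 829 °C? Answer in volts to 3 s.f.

ρ = 9.16×10^-6 Ω·cm = 9.16×10^-8 Ω·m
A = πr² = π(2.6400e-04 m)² = 2.190e-07 m²
R₍20₎ = ρL/A = (9.16×10^-8)(5.91)/(2.190e-07) = 2.472 Ω
R₍829₎ = R₍20₎(1 + αΔT) = 2.472 × (1 + 0.0051×809) = 12.67 Ω
V = IR = 9.91 × 12.67 = 126 V

126 V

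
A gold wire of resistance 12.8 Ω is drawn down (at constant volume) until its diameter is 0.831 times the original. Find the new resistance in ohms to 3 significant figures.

26.8 Ω

Volume constant ⇒ L' = L/r² with r = 0.831. R' = ρL'/A' = ρ(L/r²)/(πr²d₀²/4) = R/r⁴.
R' = 2.097 × 12.8 = 26.8 Ω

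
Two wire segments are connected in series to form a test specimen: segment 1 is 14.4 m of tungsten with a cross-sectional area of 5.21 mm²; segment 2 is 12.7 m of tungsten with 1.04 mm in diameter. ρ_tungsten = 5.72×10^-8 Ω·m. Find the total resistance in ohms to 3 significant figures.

1.01 Ω

Segment 1: A = 5.21 mm² = 5.210e-06 m²
R₁ = ρL/A = (5.72×10^-8)(14.4)/(5.210e-06) = 0.1581 Ω
Segment 2: A = π(d/2)² = π(5.2000e-04 m)² = 8.495e-07 m²
R₂ = (5.72×10^-8)(12.7)/(8.495e-07) = 0.8552 Ω
R = R₁ + R₂ = 1.01 Ω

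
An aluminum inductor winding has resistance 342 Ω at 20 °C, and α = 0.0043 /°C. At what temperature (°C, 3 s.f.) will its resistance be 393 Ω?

R = R₀(1 + α(T − T₀)) ⇒ T = T₀ + (R/R₀ − 1)/α
T = 20 + (393/342 − 1)/0.0043 = 20 + (0.1491)/0.0043 = 54.7 °C

54.7 °C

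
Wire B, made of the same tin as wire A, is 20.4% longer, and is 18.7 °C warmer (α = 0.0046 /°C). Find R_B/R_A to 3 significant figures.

1.31

R ∝ ρL/d² with ρ ∝ (1+αΔT), so R_B/R_A = (1 + 20.4/100) × (1 + 0.0046×18.7)
= 1.204 × 1.086 = 1.31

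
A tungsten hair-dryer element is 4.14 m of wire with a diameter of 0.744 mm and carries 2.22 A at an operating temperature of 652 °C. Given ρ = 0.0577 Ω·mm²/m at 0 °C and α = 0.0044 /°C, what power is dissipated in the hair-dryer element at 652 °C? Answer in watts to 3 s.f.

10.5 W

ρ = 0.0577 Ω·mm²/m = 5.77×10^-8 Ω·m
A = π(d/2)² = π(3.7200e-04 m)² = 4.347e-07 m²
R₍0₎ = ρL/A = (5.77×10^-8)(4.14)/(4.347e-07) = 0.5495 Ω
R₍652₎ = R₍0₎(1 + αΔT) = 0.5495 × (1 + 0.0044×652) = 2.126 Ω
P = I²R = (2.22)² × 2.126 = 10.5 W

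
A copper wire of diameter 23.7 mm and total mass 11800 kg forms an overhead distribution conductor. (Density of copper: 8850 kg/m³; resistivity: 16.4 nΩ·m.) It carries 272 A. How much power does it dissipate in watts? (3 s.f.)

ρ = 16.4 nΩ·m = 1.64×10^-8 Ω·m
A = π(d/2)² = π(1.1850e-02 m)² = 4.4115e-04 m²
L = m/(density·A) = 11800/(8850×4.4115e-04) = 3022 m
R = ρL/A = (1.64×10^-8)(3022)/(4.4115e-04) = 0.1124 Ω
P = I²R = (272)² × 0.1124 = 8310 W

8310 W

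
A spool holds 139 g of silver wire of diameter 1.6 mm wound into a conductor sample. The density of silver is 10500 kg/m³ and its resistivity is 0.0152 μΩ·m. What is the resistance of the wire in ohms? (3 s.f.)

0.0498 Ω

ρ = 0.0152 μΩ·m = 1.52×10^-8 Ω·m
A = π(d/2)² = π(8.0000e-04 m)² = 2.0106e-06 m²
L = m/(density·A) = 0.139/(10500×2.0106e-06) = 6.584 m
R = ρL/A = (1.52×10^-8)(6.584)/(2.0106e-06) = 0.0498 Ω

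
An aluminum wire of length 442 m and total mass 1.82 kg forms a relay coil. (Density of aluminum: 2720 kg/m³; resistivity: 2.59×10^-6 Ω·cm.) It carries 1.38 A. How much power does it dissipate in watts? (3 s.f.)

ρ = 2.59×10^-6 Ω·cm = 2.59×10^-8 Ω·m
A = m/(density·L) = 1.82/(2720×442) = 1.5138e-06 m²
R = ρL/A = (2.59×10^-8)(442)/(1.5138e-06) = 7.562 Ω
P = I²R = (1.38)² × 7.562 = 14.4 W

14.4 W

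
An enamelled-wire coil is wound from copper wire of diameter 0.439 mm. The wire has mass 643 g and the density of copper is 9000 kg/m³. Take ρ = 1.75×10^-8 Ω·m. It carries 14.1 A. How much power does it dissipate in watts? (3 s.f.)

A = π(d/2)² = π(2.1950e-04 m)² = 1.5136e-07 m²
L = m/(density·A) = 0.643/(9000×1.5136e-07) = 472 m
R = ρL/A = (1.75×10^-8)(472)/(1.5136e-07) = 54.57 Ω
P = I²R = (14.1)² × 54.57 = 10800 W

10800 W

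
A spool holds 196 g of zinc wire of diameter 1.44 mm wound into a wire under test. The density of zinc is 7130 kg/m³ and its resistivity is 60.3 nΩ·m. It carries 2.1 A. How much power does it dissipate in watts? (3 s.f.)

ρ = 60.3 nΩ·m = 6.03×10^-8 Ω·m
A = π(d/2)² = π(7.2000e-04 m)² = 1.6286e-06 m²
L = m/(density·A) = 0.196/(7130×1.6286e-06) = 16.88 m
R = ρL/A = (6.03×10^-8)(16.88)/(1.6286e-06) = 0.625 Ω
P = I²R = (2.1)² × 0.625 = 2.76 W

2.76 W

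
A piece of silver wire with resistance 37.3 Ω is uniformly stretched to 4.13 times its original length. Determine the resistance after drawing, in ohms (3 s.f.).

Volume constant ⇒ A' = A/k with k = 4.13. R' = ρ(kL)/(A/k) = k²R.
R' = 17.06 × 37.3 = 636 Ω

636 Ω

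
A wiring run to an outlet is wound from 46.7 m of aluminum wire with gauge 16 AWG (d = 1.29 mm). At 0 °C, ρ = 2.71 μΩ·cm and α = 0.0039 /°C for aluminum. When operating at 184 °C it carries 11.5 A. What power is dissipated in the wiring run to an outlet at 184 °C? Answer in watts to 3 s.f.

220 W

ρ = 2.71 μΩ·cm = 2.71×10^-8 Ω·m
A = π(1.29/2 mm)² = π(6.4500e-04 m)² = 1.307e-06 m²
R₍0₎ = ρL/A = (2.71×10^-8)(46.7)/(1.307e-06) = 0.9683 Ω
R₍184₎ = R₍0₎(1 + αΔT) = 0.9683 × (1 + 0.0039×184) = 1.663 Ω
P = I²R = (11.5)² × 1.663 = 220 W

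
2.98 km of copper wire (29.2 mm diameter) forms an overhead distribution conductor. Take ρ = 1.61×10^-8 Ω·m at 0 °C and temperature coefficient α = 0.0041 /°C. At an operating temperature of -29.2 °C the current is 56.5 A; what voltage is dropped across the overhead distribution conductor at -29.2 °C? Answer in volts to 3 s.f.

A = π(d/2)² = π(1.4600e-02 m)² = 6.697e-04 m²
R₍0₎ = ρL/A = (1.61×10^-8)(2980)/(6.697e-04) = 0.07165 Ω
R₍-29.2₎ = R₍0₎(1 + αΔT) = 0.07165 × (1 + 0.0041×-29.2) = 0.06307 Ω
V = IR = 56.5 × 0.06307 = 3.56 V

3.56 V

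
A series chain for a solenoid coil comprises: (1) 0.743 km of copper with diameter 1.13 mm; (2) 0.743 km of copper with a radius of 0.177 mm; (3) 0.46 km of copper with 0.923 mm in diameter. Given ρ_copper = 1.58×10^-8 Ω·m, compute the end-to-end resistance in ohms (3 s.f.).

Seg 1: A = π(d/2)² = π(5.6500e-04 m)² = 1.003e-06 m²
R_1 = (1.58×10^-8)(743)/(1.003e-06) = 11.71 Ω
Seg 2: A = πr² = π(1.7700e-04 m)² = 9.842e-08 m²
R_2 = (1.58×10^-8)(743)/(9.842e-08) = 119.3 Ω
Seg 3: A = π(d/2)² = π(4.6150e-04 m)² = 6.691e-07 m²
R_3 = (1.58×10^-8)(460)/(6.691e-07) = 10.86 Ω
R_total = R_1 + R_2 + R_3 = 142 Ω

142 Ω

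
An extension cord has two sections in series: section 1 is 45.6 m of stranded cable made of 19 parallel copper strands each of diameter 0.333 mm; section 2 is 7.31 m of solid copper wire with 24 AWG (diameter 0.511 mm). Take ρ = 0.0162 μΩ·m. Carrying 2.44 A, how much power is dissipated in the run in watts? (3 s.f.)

6.10 W

ρ = 0.0162 μΩ·m = 1.62×10^-8 Ω·m
Section 1: A_strand = π(1.6650e-04)² = 8.709e-08 m²; R₁ = ρL/(N·A_s) = (1.62×10^-8)(45.6)/(19×8.709e-08) = 0.4464 Ω
Section 2: A = π(0.511/2 mm)² = π(2.5550e-04 m)² = 2.051e-07 m²
R₂ = (1.62×10^-8)(7.31)/(2.051e-07) = 0.5774 Ω
R = R₁ + R₂ = 1.024 Ω
P = I²R = (2.44)² × 1.024 = 6.10 W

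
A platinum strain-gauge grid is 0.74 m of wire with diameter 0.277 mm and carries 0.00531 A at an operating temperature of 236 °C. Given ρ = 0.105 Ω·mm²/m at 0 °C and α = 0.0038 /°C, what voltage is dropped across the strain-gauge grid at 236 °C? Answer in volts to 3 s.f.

ρ = 0.105 Ω·mm²/m = 1.05×10^-7 Ω·m
A = π(d/2)² = π(1.3850e-04 m)² = 6.026e-08 m²
R₍0₎ = ρL/A = (1.05×10^-7)(0.74)/(6.026e-08) = 1.289 Ω
R₍236₎ = R₍0₎(1 + αΔT) = 1.289 × (1 + 0.0038×236) = 2.446 Ω
V = IR = 0.00531 × 2.446 = 0.0130 V

0.0130 V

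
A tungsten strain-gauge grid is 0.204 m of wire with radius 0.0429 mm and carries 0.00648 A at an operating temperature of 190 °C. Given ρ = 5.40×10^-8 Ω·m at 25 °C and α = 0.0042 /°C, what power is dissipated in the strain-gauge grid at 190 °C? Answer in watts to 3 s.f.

A = πr² = π(4.2900e-05 m)² = 5.782e-09 m²
R₍25₎ = ρL/A = (5.40×10^-8)(0.204)/(5.782e-09) = 1.905 Ω
R₍190₎ = R₍25₎(1 + αΔT) = 1.905 × (1 + 0.0042×165) = 3.226 Ω
P = I²R = (0.00648)² × 3.226 = 1.35×10^-4 W

1.35×10^-4 W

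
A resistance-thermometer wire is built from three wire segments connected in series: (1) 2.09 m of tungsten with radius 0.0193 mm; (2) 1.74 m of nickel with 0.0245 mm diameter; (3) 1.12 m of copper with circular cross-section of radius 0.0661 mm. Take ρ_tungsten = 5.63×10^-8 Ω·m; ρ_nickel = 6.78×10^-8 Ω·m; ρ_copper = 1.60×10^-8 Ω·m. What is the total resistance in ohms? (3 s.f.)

352 Ω

Seg 1: A = πr² = π(1.9300e-05 m)² = 1.170e-09 m²
R_1 = (5.63×10^-8)(2.09)/(1.170e-09) = 100.6 Ω
Seg 2: A = π(d/2)² = π(1.2250e-05 m)² = 4.714e-10 m²
R_2 = (6.78×10^-8)(1.74)/(4.714e-10) = 250.2 Ω
Seg 3: A = πr² = π(6.6100e-05 m)² = 1.373e-08 m²
R_3 = (1.60×10^-8)(1.12)/(1.373e-08) = 1.306 Ω
R_total = R_1 + R_2 + R_3 = 352 Ω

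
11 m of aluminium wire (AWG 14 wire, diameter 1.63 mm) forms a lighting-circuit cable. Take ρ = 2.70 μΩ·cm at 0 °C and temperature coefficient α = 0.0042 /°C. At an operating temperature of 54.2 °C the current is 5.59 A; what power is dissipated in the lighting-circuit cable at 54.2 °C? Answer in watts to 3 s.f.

ρ = 2.70 μΩ·cm = 2.70×10^-8 Ω·m
A = π(1.63/2 mm)² = π(8.1500e-04 m)² = 2.087e-06 m²
R₍0₎ = ρL/A = (2.70×10^-8)(11)/(2.087e-06) = 0.1423 Ω
R₍54.2₎ = R₍0₎(1 + αΔT) = 0.1423 × (1 + 0.0042×54.2) = 0.1747 Ω
P = I²R = (5.59)² × 0.1747 = 5.46 W

5.46 W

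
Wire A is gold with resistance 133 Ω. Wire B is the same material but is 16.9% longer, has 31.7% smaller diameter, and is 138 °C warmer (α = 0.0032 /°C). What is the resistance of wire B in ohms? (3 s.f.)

R ∝ ρL/d² with ρ ∝ (1+αΔT), so R_B/R_A = (1 + 16.9/100) × (1 − 31.7/100)⁻² × (1 + 0.0032×138)
= 1.169 × 2.144 × 1.442 = 3.613
R_B = 3.613 × 133 = 480 Ω

480 Ω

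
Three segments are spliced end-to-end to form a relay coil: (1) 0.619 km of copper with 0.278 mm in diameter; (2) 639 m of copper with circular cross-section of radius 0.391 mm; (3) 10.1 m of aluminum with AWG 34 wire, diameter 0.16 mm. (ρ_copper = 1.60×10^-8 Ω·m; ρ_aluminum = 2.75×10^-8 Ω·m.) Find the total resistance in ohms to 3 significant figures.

Seg 1: A = π(d/2)² = π(1.3900e-04 m)² = 6.070e-08 m²
R_1 = (1.60×10^-8)(619)/(6.070e-08) = 163.2 Ω
Seg 2: A = πr² = π(3.9100e-04 m)² = 4.803e-07 m²
R_2 = (1.60×10^-8)(639)/(4.803e-07) = 21.29 Ω
Seg 3: A = π(0.16/2 mm)² = π(8.0000e-05 m)² = 2.011e-08 m²
R_3 = (2.75×10^-8)(10.1)/(2.011e-08) = 13.81 Ω
R_total = R_1 + R_2 + R_3 = 198 Ω

198 Ω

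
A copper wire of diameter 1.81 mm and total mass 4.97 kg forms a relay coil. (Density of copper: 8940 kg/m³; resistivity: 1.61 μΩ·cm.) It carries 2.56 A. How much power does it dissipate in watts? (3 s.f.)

8.86 W

ρ = 1.61 μΩ·cm = 1.61×10^-8 Ω·m
A = π(d/2)² = π(9.0500e-04 m)² = 2.5730e-06 m²
L = m/(density·A) = 4.97/(8940×2.5730e-06) = 216.1 m
R = ρL/A = (1.61×10^-8)(216.1)/(2.5730e-06) = 1.352 Ω
P = I²R = (2.56)² × 1.352 = 8.86 W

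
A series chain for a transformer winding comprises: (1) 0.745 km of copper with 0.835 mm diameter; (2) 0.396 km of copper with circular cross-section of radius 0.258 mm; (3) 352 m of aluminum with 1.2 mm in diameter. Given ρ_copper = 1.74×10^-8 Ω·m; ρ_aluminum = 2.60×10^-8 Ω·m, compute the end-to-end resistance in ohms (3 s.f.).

64.7 Ω

Seg 1: A = π(d/2)² = π(4.1750e-04 m)² = 5.476e-07 m²
R_1 = (1.74×10^-8)(745)/(5.476e-07) = 23.67 Ω
Seg 2: A = πr² = π(2.5800e-04 m)² = 2.091e-07 m²
R_2 = (1.74×10^-8)(396)/(2.091e-07) = 32.95 Ω
Seg 3: A = π(d/2)² = π(6.0000e-04 m)² = 1.131e-06 m²
R_3 = (2.60×10^-8)(352)/(1.131e-06) = 8.092 Ω
R_total = R_1 + R_2 + R_3 = 64.7 Ω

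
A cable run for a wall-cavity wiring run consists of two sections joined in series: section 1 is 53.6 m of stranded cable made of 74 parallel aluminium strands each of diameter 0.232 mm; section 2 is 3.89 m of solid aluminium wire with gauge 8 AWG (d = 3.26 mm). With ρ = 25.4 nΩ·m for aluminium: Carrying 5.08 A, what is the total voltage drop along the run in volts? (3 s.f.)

2.27 V

ρ = 25.4 nΩ·m = 2.54×10^-8 Ω·m
Section 1: A_strand = π(1.1600e-04)² = 4.227e-08 m²; R₁ = ρL/(N·A_s) = (2.54×10^-8)(53.6)/(74×4.227e-08) = 0.4352 Ω
Section 2: A = π(3.26/2 mm)² = π(1.6300e-03 m)² = 8.347e-06 m²
R₂ = (2.54×10^-8)(3.89)/(8.347e-06) = 0.01184 Ω
R = R₁ + R₂ = 0.447 Ω
V = IR = 5.08 × 0.447 = 2.27 V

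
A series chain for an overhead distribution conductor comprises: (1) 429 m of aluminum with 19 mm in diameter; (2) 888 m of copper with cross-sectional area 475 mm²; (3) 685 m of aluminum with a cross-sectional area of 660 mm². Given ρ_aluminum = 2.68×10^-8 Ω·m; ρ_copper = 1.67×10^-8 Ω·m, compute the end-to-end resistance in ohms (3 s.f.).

Seg 1: A = π(d/2)² = π(9.5000e-03 m)² = 2.835e-04 m²
R_1 = (2.68×10^-8)(429)/(2.835e-04) = 0.04055 Ω
Seg 2: A = 475 mm² = 4.750e-04 m²
R_2 = (1.67×10^-8)(888)/(4.750e-04) = 0.03122 Ω
Seg 3: A = 660 mm² = 6.600e-04 m²
R_3 = (2.68×10^-8)(685)/(6.600e-04) = 0.02782 Ω
R_total = R_1 + R_2 + R_3 = 0.0996 Ω

0.0996 Ω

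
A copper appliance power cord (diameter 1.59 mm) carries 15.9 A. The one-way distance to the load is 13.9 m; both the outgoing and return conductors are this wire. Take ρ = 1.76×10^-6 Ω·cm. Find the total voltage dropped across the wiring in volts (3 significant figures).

ρ = 1.76×10^-6 Ω·cm = 1.76×10^-8 Ω·m
A = π(d/2)² = π(7.9500e-04 m)² = 1.986e-06 m²
Total conductor length (both ways) L = 2 × 13.9 = 27.8 m
R = ρL/A = (1.76×10^-8)(27.8)/(1.986e-06) = 0.2464 Ω
V = IR = 15.9 × 0.2464 = 3.92 V

3.92 V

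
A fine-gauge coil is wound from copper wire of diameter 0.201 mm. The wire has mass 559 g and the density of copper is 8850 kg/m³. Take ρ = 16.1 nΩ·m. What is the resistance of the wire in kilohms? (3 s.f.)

ρ = 16.1 nΩ·m = 1.61×10^-8 Ω·m
A = π(d/2)² = π(1.0050e-04 m)² = 3.1731e-08 m²
L = m/(density·A) = 0.559/(8850×3.1731e-08) = 1991 m
R = ρL/A = (1.61×10^-8)(1991)/(3.1731e-08) = 1.01 kΩ

1.01 kΩ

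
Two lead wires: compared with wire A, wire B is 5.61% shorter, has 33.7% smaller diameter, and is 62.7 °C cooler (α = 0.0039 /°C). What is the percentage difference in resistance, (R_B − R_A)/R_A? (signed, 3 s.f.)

R ∝ ρL/d² with ρ ∝ (1+αΔT), so R_B/R_A = (1 − 5.61/100) × (1 − 33.7/100)⁻² × (1 − 0.0039×62.7)
= 0.9439 × 2.275 × 0.7555 = 1.622
(R_B − R_A)/R_A = 1.622 − 1 = 62.2%

62.2%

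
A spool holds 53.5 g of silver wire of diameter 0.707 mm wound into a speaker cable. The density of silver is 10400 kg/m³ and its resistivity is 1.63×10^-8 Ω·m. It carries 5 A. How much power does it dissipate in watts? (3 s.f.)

13.6 W

A = π(d/2)² = π(3.5350e-04 m)² = 3.9258e-07 m²
L = m/(density·A) = 0.0535/(10400×3.9258e-07) = 13.1 m
R = ρL/A = (1.63×10^-8)(13.1)/(3.9258e-07) = 0.5441 Ω
P = I²R = (5)² × 0.5441 = 13.6 W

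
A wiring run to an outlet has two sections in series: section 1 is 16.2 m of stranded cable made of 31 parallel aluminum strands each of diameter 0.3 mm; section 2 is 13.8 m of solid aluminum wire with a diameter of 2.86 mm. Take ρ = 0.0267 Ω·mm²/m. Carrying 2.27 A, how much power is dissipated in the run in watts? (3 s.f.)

1.31 W

ρ = 0.0267 Ω·mm²/m = 2.67×10^-8 Ω·m
Section 1: A_strand = π(1.5000e-04)² = 7.069e-08 m²; R₁ = ρL/(N·A_s) = (2.67×10^-8)(16.2)/(31×7.069e-08) = 0.1974 Ω
Section 2: A = π(d/2)² = π(1.4300e-03 m)² = 6.424e-06 m²
R₂ = (2.67×10^-8)(13.8)/(6.424e-06) = 0.05735 Ω
R = R₁ + R₂ = 0.2547 Ω
P = I²R = (2.27)² × 0.2547 = 1.31 W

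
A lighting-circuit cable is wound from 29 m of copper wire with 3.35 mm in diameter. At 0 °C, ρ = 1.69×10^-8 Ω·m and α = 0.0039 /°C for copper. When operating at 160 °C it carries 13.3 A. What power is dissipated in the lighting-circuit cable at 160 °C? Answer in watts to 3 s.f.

A = π(d/2)² = π(1.6750e-03 m)² = 8.814e-06 m²
R₍0₎ = ρL/A = (1.69×10^-8)(29)/(8.814e-06) = 0.0556 Ω
R₍160₎ = R₍0₎(1 + αΔT) = 0.0556 × (1 + 0.0039×160) = 0.0903 Ω
P = I²R = (13.3)² × 0.0903 = 16.0 W

16.0 W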